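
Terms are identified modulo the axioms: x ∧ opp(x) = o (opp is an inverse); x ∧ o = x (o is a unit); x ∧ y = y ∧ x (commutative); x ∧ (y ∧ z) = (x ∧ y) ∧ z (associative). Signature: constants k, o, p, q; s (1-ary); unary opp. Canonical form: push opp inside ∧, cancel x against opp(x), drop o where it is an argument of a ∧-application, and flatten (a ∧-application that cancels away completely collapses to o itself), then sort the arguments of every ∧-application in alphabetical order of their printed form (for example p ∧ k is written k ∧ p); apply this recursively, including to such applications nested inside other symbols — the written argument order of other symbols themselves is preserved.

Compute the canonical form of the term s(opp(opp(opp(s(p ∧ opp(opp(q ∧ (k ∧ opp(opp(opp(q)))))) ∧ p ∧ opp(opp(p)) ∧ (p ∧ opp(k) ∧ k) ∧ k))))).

Descend into:  p ∧ opp(opp(q ∧ (k ∧ opp(opp(opp(q)))))) ∧ p ∧ opp(opp(p)) ∧ (p ∧ opp(k) ∧ k) ∧ k
Push opp inside:  distribute opp over ∧ and collapse double opp
Cancel:  q cancels
Collect:  p ∧ p ∧ p ∧ p ∧ k ∧ k
Order the arguments:  k ∧ k ∧ p ∧ p ∧ p ∧ p
Put back:  s(opp(s(k ∧ k ∧ p ∧ p ∧ p ∧ p)))

Answer: s(opp(s(k ∧ k ∧ p ∧ p ∧ p ∧ p)))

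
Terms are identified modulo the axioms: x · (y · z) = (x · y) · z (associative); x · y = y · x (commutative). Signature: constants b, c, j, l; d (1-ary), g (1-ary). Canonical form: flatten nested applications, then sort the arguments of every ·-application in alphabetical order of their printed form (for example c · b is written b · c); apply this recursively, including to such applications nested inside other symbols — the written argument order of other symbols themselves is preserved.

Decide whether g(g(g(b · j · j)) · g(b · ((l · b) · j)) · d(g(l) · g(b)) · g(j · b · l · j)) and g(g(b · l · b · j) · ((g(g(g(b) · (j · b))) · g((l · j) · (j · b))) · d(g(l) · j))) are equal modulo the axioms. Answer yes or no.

Answer: no — g(d(g(b) · g(l)) · g(b · b · j · l) · g(b · j · j · l) · g(g(b · j · j))) vs g(d(g(l) · j) · g(b · b · j · l) · g(b · j · j · l) · g(g(b · g(b) · j)))

Derivation:
Left:  g(g(g(b · j · j)) · g(b · ((l · b) · j)) · d(g(l) · g(b)) · g(j · b · l · j))
  Focus inside:  g(g(b · j · j)) · g(b · ((l · b) · j)) · d(g(l) · g(b)) · g(j · b · l · j)
  Inside:  g(b · ((l · b) · j))  →  g(b · b · j · l)
  Inside:  d(g(l) · g(b))  →  d(g(b) · g(l))
  Simplify inside:  g(j · b · l · j)  →  g(b · j · j · l)
  Order the arguments:  d(g(b) · g(l)) · g(b · b · j · l) · g(b · j · j · l) · g(g(b · j · j))
  Put back:  g(d(g(b) · g(l)) · g(b · b · j · l) · g(b · j · j · l) · g(g(b · j · j)))
Right:  g(g(b · l · b · j) · ((g(g(g(b) · (j · b))) · g((l · j) · (j · b))) · d(g(l) · j)))
  Focus inside:  g(b · l · b · j) · ((g(g(g(b) · (j · b))) · g((l · j) · (j · b))) · d(g(l) · j))
  Un-nest:  g(b · l · b · j) · g(g(g(b) · (j · b))) · g((l · j) · (j · b)) · d(g(l) · j)
  Simplify inside:  g(b · l · b · j)  →  g(b · b · j · l)
  Simplify inside:  g(g(g(b) · (j · b)))  →  g(g(b · g(b) · j))
  Inside:  g((l · j) · (j · b))  →  g(b · j · j · l)
  Order the arguments:  d(g(l) · j) · g(b · b · j · l) · g(b · j · j · l) · g(g(b · g(b) · j))
  Put back:  g(d(g(l) · j) · g(b · b · j · l) · g(b · j · j · l) · g(g(b · g(b) · j)))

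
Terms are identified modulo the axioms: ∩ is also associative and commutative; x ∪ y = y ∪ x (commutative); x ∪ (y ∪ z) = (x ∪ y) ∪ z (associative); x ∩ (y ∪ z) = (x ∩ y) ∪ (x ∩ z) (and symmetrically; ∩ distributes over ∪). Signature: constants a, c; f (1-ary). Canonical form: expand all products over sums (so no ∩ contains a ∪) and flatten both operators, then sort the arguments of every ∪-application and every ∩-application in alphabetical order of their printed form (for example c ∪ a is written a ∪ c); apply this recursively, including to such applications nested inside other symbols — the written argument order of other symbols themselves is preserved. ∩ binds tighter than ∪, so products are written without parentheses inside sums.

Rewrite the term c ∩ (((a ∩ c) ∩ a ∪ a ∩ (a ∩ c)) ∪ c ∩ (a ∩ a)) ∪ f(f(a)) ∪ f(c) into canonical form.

Answer: a ∩ a ∩ c ∩ c ∪ a ∩ a ∩ c ∩ c ∪ a ∩ a ∩ c ∩ c ∪ f(c) ∪ f(f(a))

Derivation:
Distribute:  a ∩ a ∩ c ∩ c ∪ a ∩ a ∩ c ∩ c ∪ a ∩ a ∩ c ∩ c ∪ f(f(a)) ∪ f(c)
Sort arguments:  a ∩ a ∩ c ∩ c ∪ a ∩ a ∩ c ∩ c ∪ a ∩ a ∩ c ∩ c ∪ f(c) ∪ f(f(a))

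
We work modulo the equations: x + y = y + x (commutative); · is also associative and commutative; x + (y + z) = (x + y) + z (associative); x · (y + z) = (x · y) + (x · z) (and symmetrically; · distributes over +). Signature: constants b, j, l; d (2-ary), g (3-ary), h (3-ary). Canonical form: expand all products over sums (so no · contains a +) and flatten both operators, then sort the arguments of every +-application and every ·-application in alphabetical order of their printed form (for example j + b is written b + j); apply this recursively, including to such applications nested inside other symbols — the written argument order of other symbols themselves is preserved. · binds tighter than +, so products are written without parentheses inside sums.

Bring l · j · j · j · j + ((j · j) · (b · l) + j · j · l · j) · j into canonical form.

Answer: b · j · j · j · l + j · j · j · j · l + j · j · j · j · l

Derivation:
Expand:  j · j · j · j · l + b · j · j · j · l + j · j · j · j · l
Order the arguments:  b · j · j · j · l + j · j · j · j · l + j · j · j · j · l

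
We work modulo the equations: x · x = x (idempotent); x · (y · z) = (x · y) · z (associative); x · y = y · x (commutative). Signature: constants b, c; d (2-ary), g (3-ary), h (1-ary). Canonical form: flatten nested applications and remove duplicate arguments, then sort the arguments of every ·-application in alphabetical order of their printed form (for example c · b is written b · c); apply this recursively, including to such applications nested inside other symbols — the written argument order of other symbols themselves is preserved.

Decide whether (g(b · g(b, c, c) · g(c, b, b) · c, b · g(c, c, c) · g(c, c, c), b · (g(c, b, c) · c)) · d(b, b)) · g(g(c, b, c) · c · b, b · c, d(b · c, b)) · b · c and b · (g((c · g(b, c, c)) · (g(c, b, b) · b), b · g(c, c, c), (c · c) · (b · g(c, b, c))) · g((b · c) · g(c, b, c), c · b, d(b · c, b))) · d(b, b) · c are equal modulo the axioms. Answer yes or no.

Answer: yes — both canonical forms are b · c · d(b, b) · g(b · c · g(b, c, c) · g(c, b, b), b · g(c, c, c), b · c · g(c, b, c)) · g(b · c · g(c, b, c), b · c, d(b · c, b))

Derivation:
Left:  (g(b · g(b, c, c) · g(c, b, b) · c, b · g(c, c, c) · g(c, c, c), b · (g(c, b, c) · c)) · d(b, b)) · g(g(c, b, c) · c · b, b · c, d(b · c, b)) · b · c
  Un-nest:  g(b · g(b, c, c) · g(c, b, b) · c, b · g(c, c, c) · g(c, c, c), b · (g(c, b, c) · c)) · d(b, b) · g(g(c, b, c) · c · b, b · c, d(b · c, b)) · b · c
  Inside:  g(b · g(b, c, c) · g(c, b, b) · c, b · g(c, c, c) · g(c, c, c), b · (g(c, b, c) · c))  →  g(b · c · g(b, c, c) · g(c, b, b), b · g(c, c, c), b · c · g(c, b, c))
  Inside:  g(g(c, b, c) · c · b, b · c, d(b · c, b))  →  g(b · c · g(c, b, c), b · c, d(b · c, b))
  Sort:  b · c · d(b, b) · g(b · c · g(b, c, c) · g(c, b, b), b · g(c, c, c), b · c · g(c, b, c)) · g(b · c · g(c, b, c), b · c, d(b · c, b))
Right:  b · (g((c · g(b, c, c)) · (g(c, b, b) · b), b · g(c, c, c), (c · c) · (b · g(c, b, c))) · g((b · c) · g(c, b, c), c · b, d(b · c, b))) · d(b, b) · c
  Un-nest:  b · g((c · g(b, c, c)) · (g(c, b, b) · b), b · g(c, c, c), (c · c) · (b · g(c, b, c))) · g((b · c) · g(c, b, c), c · b, d(b · c, b)) · d(b, b) · c
  Simplify inside:  g((c · g(b, c, c)) · (g(c, b, b) · b), b · g(c, c, c), (c · c) · (b · g(c, b, c)))  →  g(b · c · g(b, c, c) · g(c, b, b), b · g(c, c, c), b · c · g(c, b, c))
  Canonicalize subterm:  g((b · c) · g(c, b, c), c · b, d(b · c, b))  →  g(b · c · g(c, b, c), b · c, d(b · c, b))
  Sort:  b · c · d(b, b) · g(b · c · g(b, c, c) · g(c, b, b), b · g(c, c, c), b · c · g(c, b, c)) · g(b · c · g(c, b, c), b · c, d(b · c, b))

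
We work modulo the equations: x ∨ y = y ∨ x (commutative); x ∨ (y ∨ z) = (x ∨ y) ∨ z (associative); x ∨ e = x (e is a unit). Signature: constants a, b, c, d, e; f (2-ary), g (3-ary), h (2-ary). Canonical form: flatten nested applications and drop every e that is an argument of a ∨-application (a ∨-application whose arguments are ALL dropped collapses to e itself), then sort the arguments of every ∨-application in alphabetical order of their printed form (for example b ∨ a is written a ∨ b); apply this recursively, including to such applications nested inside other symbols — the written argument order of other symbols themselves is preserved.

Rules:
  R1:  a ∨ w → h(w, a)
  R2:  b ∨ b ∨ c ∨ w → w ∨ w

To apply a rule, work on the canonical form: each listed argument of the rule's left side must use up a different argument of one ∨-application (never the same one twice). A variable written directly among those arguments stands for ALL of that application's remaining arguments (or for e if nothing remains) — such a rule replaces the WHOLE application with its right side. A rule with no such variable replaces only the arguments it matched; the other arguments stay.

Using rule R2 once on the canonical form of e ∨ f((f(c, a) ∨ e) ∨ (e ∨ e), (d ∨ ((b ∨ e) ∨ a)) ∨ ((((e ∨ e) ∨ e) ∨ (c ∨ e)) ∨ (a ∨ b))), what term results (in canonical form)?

Answer: f(f(c, a), a ∨ a ∨ a ∨ a ∨ d ∨ d)

Derivation:
Canonical form:  f(f(c, a), a ∨ a ∨ b ∨ b ∨ c ∨ d)
R2 matches:  uses b, b, c;  w := a ∨ a ∨ d
The variable takes the whole remainder — replace the entire application.
Result:  f(f(c, a), a ∨ a ∨ a ∨ a ∨ d ∨ d)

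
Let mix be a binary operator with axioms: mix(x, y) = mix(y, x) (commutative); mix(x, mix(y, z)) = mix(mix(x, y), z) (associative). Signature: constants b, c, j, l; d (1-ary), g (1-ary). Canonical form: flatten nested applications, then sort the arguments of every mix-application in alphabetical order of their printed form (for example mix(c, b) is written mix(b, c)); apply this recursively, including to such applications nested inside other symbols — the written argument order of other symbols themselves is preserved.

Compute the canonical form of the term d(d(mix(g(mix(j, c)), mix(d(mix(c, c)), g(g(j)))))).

Focus inside:  mix(g(mix(j, c)), mix(d(mix(c, c)), g(g(j))))
Flatten:  mix(g(mix(j, c)), d(mix(c, c)), g(g(j)))
Inside:  g(mix(j, c))  →  g(mix(c, j))
Sort arguments:  mix(d(mix(c, c)), g(g(j)), g(mix(c, j)))
Put back:  d(d(mix(d(mix(c, c)), g(g(j)), g(mix(c, j)))))

Answer: d(d(mix(d(mix(c, c)), g(g(j)), g(mix(c, j)))))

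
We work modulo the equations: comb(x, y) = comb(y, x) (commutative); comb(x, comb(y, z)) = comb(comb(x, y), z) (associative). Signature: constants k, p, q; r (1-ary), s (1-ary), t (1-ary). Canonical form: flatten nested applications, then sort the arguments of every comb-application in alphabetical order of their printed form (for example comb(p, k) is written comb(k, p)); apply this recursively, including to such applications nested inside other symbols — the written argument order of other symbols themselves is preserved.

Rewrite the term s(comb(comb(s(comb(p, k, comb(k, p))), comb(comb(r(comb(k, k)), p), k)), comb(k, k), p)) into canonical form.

Focus inside:  comb(comb(s(comb(p, k, comb(k, p))), comb(comb(r(comb(k, k)), p), k)), comb(k, k), p)
Un-nest:  comb(s(comb(p, k, comb(k, p))), r(comb(k, k)), p, k, k, k, p)
Simplify inside:  s(comb(p, k, comb(k, p)))  →  s(comb(k, k, p, p))
Order the arguments:  comb(k, k, k, p, p, r(comb(k, k)), s(comb(k, k, p, p)))
Reassemble:  s(comb(k, k, k, p, p, r(comb(k, k)), s(comb(k, k, p, p))))

Answer: s(comb(k, k, k, p, p, r(comb(k, k)), s(comb(k, k, p, p))))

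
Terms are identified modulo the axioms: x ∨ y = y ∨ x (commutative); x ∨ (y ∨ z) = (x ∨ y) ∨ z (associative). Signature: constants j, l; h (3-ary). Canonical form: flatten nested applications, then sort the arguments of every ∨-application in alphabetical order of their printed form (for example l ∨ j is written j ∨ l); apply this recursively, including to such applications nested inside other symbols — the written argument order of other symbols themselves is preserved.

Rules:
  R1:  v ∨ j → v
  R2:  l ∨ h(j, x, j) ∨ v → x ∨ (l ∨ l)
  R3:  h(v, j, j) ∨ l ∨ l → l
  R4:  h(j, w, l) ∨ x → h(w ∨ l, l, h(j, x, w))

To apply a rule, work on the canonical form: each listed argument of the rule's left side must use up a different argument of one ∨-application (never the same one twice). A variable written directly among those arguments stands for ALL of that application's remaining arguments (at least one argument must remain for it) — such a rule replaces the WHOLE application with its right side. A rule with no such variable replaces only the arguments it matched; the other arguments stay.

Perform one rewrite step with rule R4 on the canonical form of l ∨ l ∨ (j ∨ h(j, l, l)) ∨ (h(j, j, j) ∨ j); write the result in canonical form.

Answer: h(l ∨ l, l, h(j, h(j, j, j) ∨ j ∨ j ∨ l ∨ l, l))

Derivation:
Canonical form:  h(j, j, j) ∨ h(j, l, l) ∨ j ∨ j ∨ l ∨ l
Match R4:  consume h(j, l, l);  w := l, x := h(j, j, j) ∨ j ∨ j ∨ l ∨ l
The variable takes the whole remainder — replace the entire application.
Giving:  h(l ∨ l, l, h(j, h(j, j, j) ∨ j ∨ j ∨ l ∨ l, l))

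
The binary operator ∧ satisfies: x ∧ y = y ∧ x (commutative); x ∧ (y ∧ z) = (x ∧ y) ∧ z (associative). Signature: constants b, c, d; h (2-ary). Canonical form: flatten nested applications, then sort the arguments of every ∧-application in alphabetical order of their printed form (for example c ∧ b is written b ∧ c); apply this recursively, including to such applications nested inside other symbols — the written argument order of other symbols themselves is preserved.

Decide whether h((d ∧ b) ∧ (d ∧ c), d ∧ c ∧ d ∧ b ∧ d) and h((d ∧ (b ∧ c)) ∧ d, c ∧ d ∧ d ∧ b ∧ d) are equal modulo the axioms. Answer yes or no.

Left:  h((d ∧ b) ∧ (d ∧ c), d ∧ c ∧ d ∧ b ∧ d)
  Work inside:  (d ∧ b) ∧ (d ∧ c)
  Flatten:  d ∧ b ∧ d ∧ c
  Sort:  b ∧ c ∧ d ∧ d
  Rebuild:  h(b ∧ c ∧ d ∧ d, b ∧ c ∧ d ∧ d ∧ d)
Right:  h((d ∧ (b ∧ c)) ∧ d, c ∧ d ∧ d ∧ b ∧ d)
  Work inside:  (d ∧ (b ∧ c)) ∧ d
  Flatten:  d ∧ b ∧ c ∧ d
  Order the arguments:  b ∧ c ∧ d ∧ d
  Rebuild:  h(b ∧ c ∧ d ∧ d, b ∧ c ∧ d ∧ d ∧ d)

Answer: yes — both canonical forms are h(b ∧ c ∧ d ∧ d, b ∧ c ∧ d ∧ d ∧ d)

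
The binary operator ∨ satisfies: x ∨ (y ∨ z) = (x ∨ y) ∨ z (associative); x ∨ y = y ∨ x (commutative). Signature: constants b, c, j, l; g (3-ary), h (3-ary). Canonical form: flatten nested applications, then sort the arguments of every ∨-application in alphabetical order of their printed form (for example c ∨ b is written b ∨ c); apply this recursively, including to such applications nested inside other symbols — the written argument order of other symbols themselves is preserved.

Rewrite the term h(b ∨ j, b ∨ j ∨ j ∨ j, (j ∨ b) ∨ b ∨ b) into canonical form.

Descend into:  (j ∨ b) ∨ b ∨ b
Flatten:  j ∨ b ∨ b ∨ b
Order the arguments:  b ∨ b ∨ b ∨ j
Put back:  h(b ∨ j, b ∨ j ∨ j ∨ j, b ∨ b ∨ b ∨ j)

Answer: h(b ∨ j, b ∨ j ∨ j ∨ j, b ∨ b ∨ b ∨ j)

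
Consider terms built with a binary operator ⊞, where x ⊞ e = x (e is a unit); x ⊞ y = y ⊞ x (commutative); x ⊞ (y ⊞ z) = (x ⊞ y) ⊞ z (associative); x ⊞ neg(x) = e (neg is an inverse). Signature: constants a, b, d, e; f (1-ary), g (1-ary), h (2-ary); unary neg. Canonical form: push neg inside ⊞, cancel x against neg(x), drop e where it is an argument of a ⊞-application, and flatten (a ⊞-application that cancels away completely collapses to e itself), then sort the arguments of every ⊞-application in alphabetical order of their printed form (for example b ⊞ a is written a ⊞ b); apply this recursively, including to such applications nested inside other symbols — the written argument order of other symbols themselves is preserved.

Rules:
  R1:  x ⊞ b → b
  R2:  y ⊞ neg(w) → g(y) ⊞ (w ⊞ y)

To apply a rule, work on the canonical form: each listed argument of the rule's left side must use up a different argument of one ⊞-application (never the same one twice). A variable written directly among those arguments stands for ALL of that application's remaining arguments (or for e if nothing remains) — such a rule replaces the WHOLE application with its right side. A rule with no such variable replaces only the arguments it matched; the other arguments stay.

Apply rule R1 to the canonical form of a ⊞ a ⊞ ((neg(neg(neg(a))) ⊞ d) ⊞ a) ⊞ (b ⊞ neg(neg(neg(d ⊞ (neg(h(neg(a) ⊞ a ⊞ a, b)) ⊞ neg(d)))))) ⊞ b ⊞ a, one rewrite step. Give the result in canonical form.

Answer: b

Derivation:
Canonical form:  a ⊞ a ⊞ a ⊞ b ⊞ b ⊞ d ⊞ h(a, b)
Apply R1:  consuming b;  x := a ⊞ a ⊞ a ⊞ b ⊞ d ⊞ h(a, b)
The extension variable absorbs all remaining arguments, so the whole application is rewritten.
Result:  b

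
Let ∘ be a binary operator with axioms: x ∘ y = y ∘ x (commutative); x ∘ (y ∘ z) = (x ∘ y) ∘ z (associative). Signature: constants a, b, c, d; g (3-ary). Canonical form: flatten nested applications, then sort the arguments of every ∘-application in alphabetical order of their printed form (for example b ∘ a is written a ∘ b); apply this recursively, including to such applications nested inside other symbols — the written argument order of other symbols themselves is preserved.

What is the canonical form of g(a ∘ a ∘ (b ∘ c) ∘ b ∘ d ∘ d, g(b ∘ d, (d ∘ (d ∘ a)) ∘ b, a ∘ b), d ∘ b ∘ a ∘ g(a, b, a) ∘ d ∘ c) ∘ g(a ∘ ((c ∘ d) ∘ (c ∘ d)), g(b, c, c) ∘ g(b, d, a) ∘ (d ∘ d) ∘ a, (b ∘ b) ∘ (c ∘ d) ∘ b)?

Answer: g(a ∘ a ∘ b ∘ b ∘ c ∘ d ∘ d, g(b ∘ d, a ∘ b ∘ d ∘ d, a ∘ b), a ∘ b ∘ c ∘ d ∘ d ∘ g(a, b, a)) ∘ g(a ∘ c ∘ c ∘ d ∘ d, a ∘ d ∘ d ∘ g(b, c, c) ∘ g(b, d, a), b ∘ b ∘ b ∘ c ∘ d)

Derivation:
Inside:  g(a ∘ a ∘ (b ∘ c) ∘ b ∘ d ∘ d, g(b ∘ d, (d ∘ (d ∘ a)) ∘ b, a ∘ b), d ∘ b ∘ a ∘ g(a, b, a) ∘ d ∘ c)  →  g(a ∘ a ∘ b ∘ b ∘ c ∘ d ∘ d, g(b ∘ d, a ∘ b ∘ d ∘ d, a ∘ b), a ∘ b ∘ c ∘ d ∘ d ∘ g(a, b, a))
Inside:  g(a ∘ ((c ∘ d) ∘ (c ∘ d)), g(b, c, c) ∘ g(b, d, a) ∘ (d ∘ d) ∘ a, (b ∘ b) ∘ (c ∘ d) ∘ b)  →  g(a ∘ c ∘ c ∘ d ∘ d, a ∘ d ∘ d ∘ g(b, c, c) ∘ g(b, d, a), b ∘ b ∘ b ∘ c ∘ d)
Sort arguments:  g(a ∘ a ∘ b ∘ b ∘ c ∘ d ∘ d, g(b ∘ d, a ∘ b ∘ d ∘ d, a ∘ b), a ∘ b ∘ c ∘ d ∘ d ∘ g(a, b, a)) ∘ g(a ∘ c ∘ c ∘ d ∘ d, a ∘ d ∘ d ∘ g(b, c, c) ∘ g(b, d, a), b ∘ b ∘ b ∘ c ∘ d)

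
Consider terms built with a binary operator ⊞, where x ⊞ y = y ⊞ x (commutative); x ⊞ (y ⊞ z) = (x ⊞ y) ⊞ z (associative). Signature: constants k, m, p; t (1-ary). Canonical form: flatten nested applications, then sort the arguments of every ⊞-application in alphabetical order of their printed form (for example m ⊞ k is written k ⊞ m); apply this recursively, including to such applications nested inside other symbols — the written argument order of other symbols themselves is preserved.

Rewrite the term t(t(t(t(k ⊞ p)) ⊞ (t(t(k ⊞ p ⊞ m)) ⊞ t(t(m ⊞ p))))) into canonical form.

Work inside:  t(t(k ⊞ p)) ⊞ (t(t(k ⊞ p ⊞ m)) ⊞ t(t(m ⊞ p)))
Flatten:  t(t(k ⊞ p)) ⊞ t(t(k ⊞ p ⊞ m)) ⊞ t(t(m ⊞ p))
Inside:  t(t(k ⊞ p ⊞ m))  →  t(t(k ⊞ m ⊞ p))
Sort arguments:  t(t(k ⊞ m ⊞ p)) ⊞ t(t(k ⊞ p)) ⊞ t(t(m ⊞ p))
Reassemble:  t(t(t(t(k ⊞ m ⊞ p)) ⊞ t(t(k ⊞ p)) ⊞ t(t(m ⊞ p))))

Answer: t(t(t(t(k ⊞ m ⊞ p)) ⊞ t(t(k ⊞ p)) ⊞ t(t(m ⊞ p))))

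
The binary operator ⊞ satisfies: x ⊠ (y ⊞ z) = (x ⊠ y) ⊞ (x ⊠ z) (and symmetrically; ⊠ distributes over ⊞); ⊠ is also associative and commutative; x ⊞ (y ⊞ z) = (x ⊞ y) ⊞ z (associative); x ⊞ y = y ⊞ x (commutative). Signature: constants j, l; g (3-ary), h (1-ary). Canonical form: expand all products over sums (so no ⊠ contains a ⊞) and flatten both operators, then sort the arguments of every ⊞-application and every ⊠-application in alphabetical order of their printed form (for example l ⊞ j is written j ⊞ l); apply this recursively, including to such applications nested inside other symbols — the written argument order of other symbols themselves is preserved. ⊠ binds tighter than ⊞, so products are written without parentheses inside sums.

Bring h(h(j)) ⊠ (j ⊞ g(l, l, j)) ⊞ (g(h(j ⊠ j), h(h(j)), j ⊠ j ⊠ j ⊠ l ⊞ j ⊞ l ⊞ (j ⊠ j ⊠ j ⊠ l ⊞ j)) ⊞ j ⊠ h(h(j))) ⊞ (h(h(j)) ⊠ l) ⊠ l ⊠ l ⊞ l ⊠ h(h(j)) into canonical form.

Answer: g(h(j ⊠ j), h(h(j)), j ⊞ j ⊞ j ⊠ j ⊠ j ⊠ l ⊞ j ⊠ j ⊠ j ⊠ l ⊞ l) ⊞ g(l, l, j) ⊠ h(h(j)) ⊞ h(h(j)) ⊠ j ⊞ h(h(j)) ⊠ j ⊞ h(h(j)) ⊠ l ⊞ h(h(j)) ⊠ l ⊠ l ⊠ l

Derivation:
Distribute:  h(h(j)) ⊠ j ⊞ g(l, l, j) ⊠ h(h(j)) ⊞ g(h(j ⊠ j), h(h(j)), j ⊞ j ⊞ j ⊠ j ⊠ j ⊠ l ⊞ j ⊠ j ⊠ j ⊠ l ⊞ l) ⊞ h(h(j)) ⊠ j ⊞ h(h(j)) ⊠ l ⊠ l ⊠ l ⊞ h(h(j)) ⊠ l
Order the arguments:  g(h(j ⊠ j), h(h(j)), j ⊞ j ⊞ j ⊠ j ⊠ j ⊠ l ⊞ j ⊠ j ⊠ j ⊠ l ⊞ l) ⊞ g(l, l, j) ⊠ h(h(j)) ⊞ h(h(j)) ⊠ j ⊞ h(h(j)) ⊠ j ⊞ h(h(j)) ⊠ l ⊞ h(h(j)) ⊠ l ⊠ l ⊠ l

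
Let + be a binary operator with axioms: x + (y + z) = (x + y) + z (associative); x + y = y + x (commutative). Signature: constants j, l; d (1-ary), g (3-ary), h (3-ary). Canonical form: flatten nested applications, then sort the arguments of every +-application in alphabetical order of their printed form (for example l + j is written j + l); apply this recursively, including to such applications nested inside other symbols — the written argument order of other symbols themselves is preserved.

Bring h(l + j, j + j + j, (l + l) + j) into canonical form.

Answer: h(j + l, j + j + j, j + l + l)

Derivation:
Focus inside:  (l + l) + j
Un-nest:  l + l + j
Order the arguments:  j + l + l
Rebuild:  h(j + l, j + j + j, j + l + l)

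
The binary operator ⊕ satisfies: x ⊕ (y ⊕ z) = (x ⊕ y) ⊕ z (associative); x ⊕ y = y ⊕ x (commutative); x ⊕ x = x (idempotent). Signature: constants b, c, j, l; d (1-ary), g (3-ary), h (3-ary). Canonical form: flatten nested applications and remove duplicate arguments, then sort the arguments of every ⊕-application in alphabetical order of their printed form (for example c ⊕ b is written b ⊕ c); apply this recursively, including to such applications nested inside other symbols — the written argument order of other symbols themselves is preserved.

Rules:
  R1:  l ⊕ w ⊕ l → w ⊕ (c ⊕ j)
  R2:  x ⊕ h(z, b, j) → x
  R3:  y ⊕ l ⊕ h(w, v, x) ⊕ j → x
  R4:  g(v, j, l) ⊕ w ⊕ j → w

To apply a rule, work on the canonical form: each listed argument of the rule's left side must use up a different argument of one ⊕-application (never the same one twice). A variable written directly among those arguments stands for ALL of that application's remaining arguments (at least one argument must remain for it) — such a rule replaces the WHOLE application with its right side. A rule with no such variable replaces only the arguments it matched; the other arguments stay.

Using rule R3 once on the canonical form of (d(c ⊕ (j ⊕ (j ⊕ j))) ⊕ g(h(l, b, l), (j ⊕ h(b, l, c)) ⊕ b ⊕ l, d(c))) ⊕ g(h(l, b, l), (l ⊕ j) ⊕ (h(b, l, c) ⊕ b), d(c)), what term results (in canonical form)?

Answer: d(c ⊕ j) ⊕ g(h(l, b, l), c, d(c))

Derivation:
Canonical form:  d(c ⊕ j) ⊕ g(h(l, b, l), b ⊕ h(b, l, c) ⊕ j ⊕ l, d(c))
Match R3:  consume h(b, l, c), j, l;  v := l, w := b, x := c, y := b
The variable takes the whole remainder — replace the entire application.
Giving:  d(c ⊕ j) ⊕ g(h(l, b, l), c, d(c))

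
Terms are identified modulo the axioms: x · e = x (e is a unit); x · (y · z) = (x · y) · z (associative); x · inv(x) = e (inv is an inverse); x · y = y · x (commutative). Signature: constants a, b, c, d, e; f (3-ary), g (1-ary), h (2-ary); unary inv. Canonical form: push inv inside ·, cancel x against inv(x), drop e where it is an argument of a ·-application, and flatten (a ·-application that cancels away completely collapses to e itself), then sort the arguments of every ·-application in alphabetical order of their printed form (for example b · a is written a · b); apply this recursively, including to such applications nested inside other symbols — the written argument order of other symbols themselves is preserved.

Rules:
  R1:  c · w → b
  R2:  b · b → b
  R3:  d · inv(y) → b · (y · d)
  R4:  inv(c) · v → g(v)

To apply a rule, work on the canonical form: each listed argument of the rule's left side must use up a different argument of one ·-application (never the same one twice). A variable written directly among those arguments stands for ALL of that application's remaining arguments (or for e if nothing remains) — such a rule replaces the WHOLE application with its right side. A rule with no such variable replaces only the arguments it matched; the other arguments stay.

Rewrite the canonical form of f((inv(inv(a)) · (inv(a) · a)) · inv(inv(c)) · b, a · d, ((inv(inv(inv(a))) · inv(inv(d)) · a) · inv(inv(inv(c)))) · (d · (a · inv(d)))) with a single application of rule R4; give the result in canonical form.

Answer: f(a · b · c, a · d, g(a · d))

Derivation:
Canonical form:  f(a · b · c, a · d, a · d · inv(c))
R4 matches:  uses inv(c);  v := a · d
Every leftover argument binds to the variable; the entire application is replaced.
Giving:  f(a · b · c, a · d, g(a · d))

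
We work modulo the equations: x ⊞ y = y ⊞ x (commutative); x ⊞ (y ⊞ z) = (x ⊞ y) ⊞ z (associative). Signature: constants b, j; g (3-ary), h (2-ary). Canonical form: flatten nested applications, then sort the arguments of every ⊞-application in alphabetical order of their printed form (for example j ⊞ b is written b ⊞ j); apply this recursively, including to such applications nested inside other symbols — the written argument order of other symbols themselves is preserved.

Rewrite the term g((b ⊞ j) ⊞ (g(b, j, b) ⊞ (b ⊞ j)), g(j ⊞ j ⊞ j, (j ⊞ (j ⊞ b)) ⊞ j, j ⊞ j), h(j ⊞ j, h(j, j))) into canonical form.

Answer: g(b ⊞ b ⊞ g(b, j, b) ⊞ j ⊞ j, g(j ⊞ j ⊞ j, b ⊞ j ⊞ j ⊞ j, j ⊞ j), h(j ⊞ j, h(j, j)))

Derivation:
Descend into:  (b ⊞ j) ⊞ (g(b, j, b) ⊞ (b ⊞ j))
Flatten:  b ⊞ j ⊞ g(b, j, b) ⊞ b ⊞ j
Sort arguments:  b ⊞ b ⊞ g(b, j, b) ⊞ j ⊞ j
Put back:  g(b ⊞ b ⊞ g(b, j, b) ⊞ j ⊞ j, g(j ⊞ j ⊞ j, b ⊞ j ⊞ j ⊞ j, j ⊞ j), h(j ⊞ j, h(j, j)))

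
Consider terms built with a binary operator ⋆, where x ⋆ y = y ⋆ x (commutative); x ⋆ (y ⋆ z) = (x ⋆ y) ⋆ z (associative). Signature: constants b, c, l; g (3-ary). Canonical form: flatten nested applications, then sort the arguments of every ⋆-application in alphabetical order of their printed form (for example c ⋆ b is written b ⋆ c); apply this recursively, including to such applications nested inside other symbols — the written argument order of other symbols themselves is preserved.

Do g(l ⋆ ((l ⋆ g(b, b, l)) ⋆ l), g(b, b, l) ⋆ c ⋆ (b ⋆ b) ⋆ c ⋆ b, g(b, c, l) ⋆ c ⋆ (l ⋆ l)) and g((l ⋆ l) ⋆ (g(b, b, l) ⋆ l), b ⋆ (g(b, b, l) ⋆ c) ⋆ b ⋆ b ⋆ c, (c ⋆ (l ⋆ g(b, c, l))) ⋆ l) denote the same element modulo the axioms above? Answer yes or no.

Answer: yes — both canonical forms are g(g(b, b, l) ⋆ l ⋆ l ⋆ l, b ⋆ b ⋆ b ⋆ c ⋆ c ⋆ g(b, b, l), c ⋆ g(b, c, l) ⋆ l ⋆ l)

Derivation:
Left:  g(l ⋆ ((l ⋆ g(b, b, l)) ⋆ l), g(b, b, l) ⋆ c ⋆ (b ⋆ b) ⋆ c ⋆ b, g(b, c, l) ⋆ c ⋆ (l ⋆ l))
  Focus inside:  g(b, b, l) ⋆ c ⋆ (b ⋆ b) ⋆ c ⋆ b
  Merge nested applications:  g(b, b, l) ⋆ c ⋆ b ⋆ b ⋆ c ⋆ b
  Sort arguments:  b ⋆ b ⋆ b ⋆ c ⋆ c ⋆ g(b, b, l)
  Reassemble:  g(g(b, b, l) ⋆ l ⋆ l ⋆ l, b ⋆ b ⋆ b ⋆ c ⋆ c ⋆ g(b, b, l), c ⋆ g(b, c, l) ⋆ l ⋆ l)
Right:  g((l ⋆ l) ⋆ (g(b, b, l) ⋆ l), b ⋆ (g(b, b, l) ⋆ c) ⋆ b ⋆ b ⋆ c, (c ⋆ (l ⋆ g(b, c, l))) ⋆ l)
  Focus inside:  b ⋆ (g(b, b, l) ⋆ c) ⋆ b ⋆ b ⋆ c
  Un-nest:  b ⋆ g(b, b, l) ⋆ c ⋆ b ⋆ b ⋆ c
  Order the arguments:  b ⋆ b ⋆ b ⋆ c ⋆ c ⋆ g(b, b, l)
  Reassemble:  g(g(b, b, l) ⋆ l ⋆ l ⋆ l, b ⋆ b ⋆ b ⋆ c ⋆ c ⋆ g(b, b, l), c ⋆ g(b, c, l) ⋆ l ⋆ l)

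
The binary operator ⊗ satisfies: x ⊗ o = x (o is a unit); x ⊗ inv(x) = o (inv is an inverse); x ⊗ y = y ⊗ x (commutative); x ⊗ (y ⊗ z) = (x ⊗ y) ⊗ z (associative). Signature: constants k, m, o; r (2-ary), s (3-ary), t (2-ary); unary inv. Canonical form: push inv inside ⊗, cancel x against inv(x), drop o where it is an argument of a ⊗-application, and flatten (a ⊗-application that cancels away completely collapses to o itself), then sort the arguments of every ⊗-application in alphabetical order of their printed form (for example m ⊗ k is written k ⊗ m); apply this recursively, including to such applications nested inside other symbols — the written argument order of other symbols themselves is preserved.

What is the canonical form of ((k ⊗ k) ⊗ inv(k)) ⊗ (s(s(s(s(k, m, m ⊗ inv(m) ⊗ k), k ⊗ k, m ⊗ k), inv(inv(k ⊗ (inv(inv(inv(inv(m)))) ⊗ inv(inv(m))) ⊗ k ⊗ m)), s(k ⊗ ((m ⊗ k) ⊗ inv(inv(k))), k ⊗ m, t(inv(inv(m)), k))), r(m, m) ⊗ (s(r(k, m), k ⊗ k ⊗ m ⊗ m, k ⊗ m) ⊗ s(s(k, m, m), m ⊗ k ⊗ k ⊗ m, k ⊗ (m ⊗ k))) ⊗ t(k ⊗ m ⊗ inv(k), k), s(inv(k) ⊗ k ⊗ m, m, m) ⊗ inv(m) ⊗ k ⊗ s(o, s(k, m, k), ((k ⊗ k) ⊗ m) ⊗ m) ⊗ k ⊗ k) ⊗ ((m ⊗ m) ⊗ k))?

Answer: k ⊗ k ⊗ m ⊗ m ⊗ s(s(s(s(k, m, k), k ⊗ k, k ⊗ m), k ⊗ k ⊗ m ⊗ m ⊗ m, s(k ⊗ k ⊗ k ⊗ m, k ⊗ m, t(m, k))), r(m, m) ⊗ s(r(k, m), k ⊗ k ⊗ m ⊗ m, k ⊗ m) ⊗ s(s(k, m, m), k ⊗ k ⊗ m ⊗ m, k ⊗ k ⊗ m) ⊗ t(m, k), inv(m) ⊗ k ⊗ k ⊗ k ⊗ s(m, m, m) ⊗ s(o, s(k, m, k), k ⊗ k ⊗ m ⊗ m))

Derivation:
Push inv inside:  distribute inv over ⊗ and collapse double inv
Combine occurrences:  k ⊗ k ⊗ s(s(s(s(k, m, k), k ⊗ k, k ⊗ m), k ⊗ k ⊗ m ⊗ m ⊗ m, s(k ⊗ k ⊗ k ⊗ m, k ⊗ m, t(m, k))), r(m, m) ⊗ s(r(k, m), k ⊗ k ⊗ m ⊗ m, k ⊗ m) ⊗ s(s(k, m, m), k ⊗ k ⊗ m ⊗ m, k ⊗ k ⊗ m) ⊗ t(m, k), inv(m) ⊗ k ⊗ k ⊗ k ⊗ s(m, m, m) ⊗ s(o, s(k, m, k), k ⊗ k ⊗ m ⊗ m)) ⊗ m ⊗ m
Sort arguments:  k ⊗ k ⊗ m ⊗ m ⊗ s(s(s(s(k, m, k), k ⊗ k, k ⊗ m), k ⊗ k ⊗ m ⊗ m ⊗ m, s(k ⊗ k ⊗ k ⊗ m, k ⊗ m, t(m, k))), r(m, m) ⊗ s(r(k, m), k ⊗ k ⊗ m ⊗ m, k ⊗ m) ⊗ s(s(k, m, m), k ⊗ k ⊗ m ⊗ m, k ⊗ k ⊗ m) ⊗ t(m, k), inv(m) ⊗ k ⊗ k ⊗ k ⊗ s(m, m, m) ⊗ s(o, s(k, m, k), k ⊗ k ⊗ m ⊗ m))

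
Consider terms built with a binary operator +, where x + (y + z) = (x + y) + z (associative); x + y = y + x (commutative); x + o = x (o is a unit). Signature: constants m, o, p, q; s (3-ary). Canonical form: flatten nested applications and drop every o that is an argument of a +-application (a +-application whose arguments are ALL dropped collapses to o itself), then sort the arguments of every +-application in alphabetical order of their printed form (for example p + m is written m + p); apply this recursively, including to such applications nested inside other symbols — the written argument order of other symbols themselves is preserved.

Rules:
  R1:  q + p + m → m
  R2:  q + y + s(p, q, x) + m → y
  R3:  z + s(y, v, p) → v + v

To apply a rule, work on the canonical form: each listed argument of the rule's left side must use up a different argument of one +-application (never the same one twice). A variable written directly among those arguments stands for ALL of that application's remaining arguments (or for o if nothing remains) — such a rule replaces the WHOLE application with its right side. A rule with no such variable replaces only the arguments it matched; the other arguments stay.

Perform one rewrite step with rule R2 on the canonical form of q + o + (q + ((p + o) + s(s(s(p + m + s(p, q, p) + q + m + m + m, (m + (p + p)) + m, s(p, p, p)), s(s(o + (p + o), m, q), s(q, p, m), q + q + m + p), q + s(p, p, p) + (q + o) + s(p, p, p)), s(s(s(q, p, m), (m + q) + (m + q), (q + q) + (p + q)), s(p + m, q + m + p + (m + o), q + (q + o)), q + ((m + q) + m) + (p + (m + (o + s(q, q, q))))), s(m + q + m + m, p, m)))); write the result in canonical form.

Canonical form:  p + q + q + s(s(s(m + m + m + m + p + q + s(p, q, p), m + m + p + p, s(p, p, p)), s(s(p, m, q), s(q, p, m), m + p + q + q), q + q + s(p, p, p) + s(p, p, p)), s(s(s(q, p, m), m + m + q + q, p + q + q + q), s(m + p, m + m + p + q, q + q), m + m + m + p + q + q + s(q, q, q)), s(m + m + m + q, p, m))
Match R2:  consume m, q, s(p, q, p);  x := p, y := m + m + m + p
Every leftover argument binds to the variable; the entire application is replaced.
New term:  p + q + q + s(s(s(m + m + m + p, m + m + p + p, s(p, p, p)), s(s(p, m, q), s(q, p, m), m + p + q + q), q + q + s(p, p, p) + s(p, p, p)), s(s(s(q, p, m), m + m + q + q, p + q + q + q), s(m + p, m + m + p + q, q + q), m + m + m + p + q + q + s(q, q, q)), s(m + m + m + q, p, m))

Answer: p + q + q + s(s(s(m + m + m + p, m + m + p + p, s(p, p, p)), s(s(p, m, q), s(q, p, m), m + p + q + q), q + q + s(p, p, p) + s(p, p, p)), s(s(s(q, p, m), m + m + q + q, p + q + q + q), s(m + p, m + m + p + q, q + q), m + m + m + p + q + q + s(q, q, q)), s(m + m + m + q, p, m))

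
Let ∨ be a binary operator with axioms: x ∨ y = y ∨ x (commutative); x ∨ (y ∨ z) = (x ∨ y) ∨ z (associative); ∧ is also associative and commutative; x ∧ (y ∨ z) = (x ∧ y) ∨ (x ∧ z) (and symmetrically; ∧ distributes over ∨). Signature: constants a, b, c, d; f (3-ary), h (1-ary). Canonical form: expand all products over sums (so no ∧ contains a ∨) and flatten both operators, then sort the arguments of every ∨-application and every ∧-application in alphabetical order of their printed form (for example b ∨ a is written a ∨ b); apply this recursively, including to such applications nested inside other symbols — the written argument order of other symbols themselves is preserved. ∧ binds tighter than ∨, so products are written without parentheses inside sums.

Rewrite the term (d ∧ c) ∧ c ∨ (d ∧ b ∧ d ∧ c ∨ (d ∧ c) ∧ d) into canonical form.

Un-nest:  c ∧ c ∧ d ∨ b ∧ c ∧ d ∧ d ∨ c ∧ d ∧ d
Order the arguments:  b ∧ c ∧ d ∧ d ∨ c ∧ c ∧ d ∨ c ∧ d ∧ d

Answer: b ∧ c ∧ d ∧ d ∨ c ∧ c ∧ d ∨ c ∧ d ∧ d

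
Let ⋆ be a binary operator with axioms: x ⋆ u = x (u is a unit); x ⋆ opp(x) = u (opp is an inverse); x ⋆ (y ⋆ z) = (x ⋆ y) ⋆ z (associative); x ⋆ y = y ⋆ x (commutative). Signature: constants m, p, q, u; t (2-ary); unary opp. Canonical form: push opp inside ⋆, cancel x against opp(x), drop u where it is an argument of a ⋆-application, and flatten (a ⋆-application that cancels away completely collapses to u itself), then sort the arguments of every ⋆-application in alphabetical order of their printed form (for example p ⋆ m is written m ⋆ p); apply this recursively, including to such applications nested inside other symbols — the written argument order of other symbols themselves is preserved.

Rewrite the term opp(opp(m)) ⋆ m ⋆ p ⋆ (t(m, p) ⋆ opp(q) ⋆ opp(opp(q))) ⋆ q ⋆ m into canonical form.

Answer: m ⋆ m ⋆ m ⋆ p ⋆ q ⋆ t(m, p)

Derivation:
Push opp inside:  distribute opp over ⋆ and collapse double opp
Collect terms:  m ⋆ m ⋆ m ⋆ p ⋆ t(m, p) ⋆ q
Sort arguments:  m ⋆ m ⋆ m ⋆ p ⋆ q ⋆ t(m, p)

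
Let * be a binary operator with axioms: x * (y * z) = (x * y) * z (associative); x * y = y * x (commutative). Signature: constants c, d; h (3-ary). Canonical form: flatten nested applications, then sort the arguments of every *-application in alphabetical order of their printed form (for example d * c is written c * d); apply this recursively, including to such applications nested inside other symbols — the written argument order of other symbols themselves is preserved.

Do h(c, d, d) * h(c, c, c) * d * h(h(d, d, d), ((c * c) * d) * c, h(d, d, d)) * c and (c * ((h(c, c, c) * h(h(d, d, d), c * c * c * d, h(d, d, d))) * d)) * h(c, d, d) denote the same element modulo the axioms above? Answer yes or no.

Left:  h(c, d, d) * h(c, c, c) * d * h(h(d, d, d), ((c * c) * d) * c, h(d, d, d)) * c
  Canonicalize subterm:  h(h(d, d, d), ((c * c) * d) * c, h(d, d, d))  →  h(h(d, d, d), c * c * c * d, h(d, d, d))
  Sort:  c * d * h(c, c, c) * h(c, d, d) * h(h(d, d, d), c * c * c * d, h(d, d, d))
Right:  (c * ((h(c, c, c) * h(h(d, d, d), c * c * c * d, h(d, d, d))) * d)) * h(c, d, d)
  Flatten:  c * h(c, c, c) * h(h(d, d, d), c * c * c * d, h(d, d, d)) * d * h(c, d, d)
  Sort:  c * d * h(c, c, c) * h(c, d, d) * h(h(d, d, d), c * c * c * d, h(d, d, d))

Answer: yes — both canonical forms are c * d * h(c, c, c) * h(c, d, d) * h(h(d, d, d), c * c * c * d, h(d, d, d))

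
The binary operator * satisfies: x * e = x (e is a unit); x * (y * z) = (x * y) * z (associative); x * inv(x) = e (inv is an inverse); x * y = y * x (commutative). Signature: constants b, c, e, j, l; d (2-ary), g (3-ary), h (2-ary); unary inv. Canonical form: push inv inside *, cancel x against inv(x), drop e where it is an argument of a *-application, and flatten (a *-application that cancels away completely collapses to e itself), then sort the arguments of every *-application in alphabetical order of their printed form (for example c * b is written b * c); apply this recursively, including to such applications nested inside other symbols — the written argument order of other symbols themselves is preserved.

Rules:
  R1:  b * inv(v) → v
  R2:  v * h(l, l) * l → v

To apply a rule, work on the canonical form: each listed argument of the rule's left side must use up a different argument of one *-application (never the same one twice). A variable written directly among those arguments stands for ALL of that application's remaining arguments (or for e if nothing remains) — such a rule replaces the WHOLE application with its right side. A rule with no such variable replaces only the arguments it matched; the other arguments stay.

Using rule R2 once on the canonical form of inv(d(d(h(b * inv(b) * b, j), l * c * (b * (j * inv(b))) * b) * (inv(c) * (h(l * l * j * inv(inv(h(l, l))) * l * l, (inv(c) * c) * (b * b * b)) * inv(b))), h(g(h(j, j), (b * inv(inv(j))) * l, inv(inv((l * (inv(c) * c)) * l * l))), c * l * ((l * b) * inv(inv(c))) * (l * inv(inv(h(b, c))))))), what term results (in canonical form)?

Answer: inv(d(d(h(b, j), b * c * j * l) * h(j * l * l * l, b * b * b) * inv(b) * inv(c), h(g(h(j, j), b * j * l, l * l * l), b * c * c * h(b, c) * l * l * l)))

Derivation:
Canonical form:  inv(d(d(h(b, j), b * c * j * l) * h(h(l, l) * j * l * l * l * l, b * b * b) * inv(b) * inv(c), h(g(h(j, j), b * j * l, l * l * l), b * c * c * h(b, c) * l * l * l)))
R2 matches:  uses h(l, l), l;  v := j * l * l * l
Every leftover argument binds to the variable; the entire application is replaced.
Giving:  inv(d(d(h(b, j), b * c * j * l) * h(j * l * l * l, b * b * b) * inv(b) * inv(c), h(g(h(j, j), b * j * l, l * l * l), b * c * c * h(b, c) * l * l * l)))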